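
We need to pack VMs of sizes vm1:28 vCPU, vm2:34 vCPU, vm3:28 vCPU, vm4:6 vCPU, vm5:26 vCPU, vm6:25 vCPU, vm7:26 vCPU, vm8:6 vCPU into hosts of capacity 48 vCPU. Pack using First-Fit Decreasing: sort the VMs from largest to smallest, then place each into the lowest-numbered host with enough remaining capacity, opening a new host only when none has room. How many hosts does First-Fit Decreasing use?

Sorted descending: 34, 28, 28, 26, 26, 25, 6, 6.
host 1: place 34 vCPU, 14 vCPU left
host 2: place 28 vCPU, 20 vCPU left
host 3: place 28 vCPU, 20 vCPU left
host 4: place 26 vCPU, 22 vCPU left
host 5: place 26 vCPU, 22 vCPU left
host 6: place 25 vCPU, 23 vCPU left
host 1: place 6 vCPU, 8 vCPU left
host 1: place 6 vCPU, 2 vCPU left

6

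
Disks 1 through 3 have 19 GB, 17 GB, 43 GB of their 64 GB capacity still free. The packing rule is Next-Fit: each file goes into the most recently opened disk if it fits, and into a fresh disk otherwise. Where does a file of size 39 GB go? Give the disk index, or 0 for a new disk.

3

Next-Fit only looks at disk 3, which has 43 GB free.
39 GB fits there.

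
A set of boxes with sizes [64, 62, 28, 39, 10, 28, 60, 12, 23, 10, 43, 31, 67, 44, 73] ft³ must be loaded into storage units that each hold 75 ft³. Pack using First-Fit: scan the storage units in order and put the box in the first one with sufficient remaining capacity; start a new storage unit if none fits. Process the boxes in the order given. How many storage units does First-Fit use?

64 ft³ → storage unit 1 (remaining 11 ft³)
62 ft³ → storage unit 2 (remaining 13 ft³)
28 ft³ → storage unit 3 (remaining 47 ft³)
39 ft³ → storage unit 3 (remaining 8 ft³)
10 ft³ → storage unit 1 (remaining 1 ft³)
28 ft³ → storage unit 4 (remaining 47 ft³)
60 ft³ → storage unit 5 (remaining 15 ft³)
12 ft³ → storage unit 2 (remaining 1 ft³)
23 ft³ → storage unit 4 (remaining 24 ft³)
10 ft³ → storage unit 4 (remaining 14 ft³)
43 ft³ → storage unit 6 (remaining 32 ft³)
31 ft³ → storage unit 6 (remaining 1 ft³)
67 ft³ → storage unit 7 (remaining 8 ft³)
44 ft³ → storage unit 8 (remaining 31 ft³)
73 ft³ → storage unit 9 (remaining 2 ft³)
Final storage units: [64,10] [62,12] [28,39] [28,23,10] [60] [43,31] [67] [44] [73].

9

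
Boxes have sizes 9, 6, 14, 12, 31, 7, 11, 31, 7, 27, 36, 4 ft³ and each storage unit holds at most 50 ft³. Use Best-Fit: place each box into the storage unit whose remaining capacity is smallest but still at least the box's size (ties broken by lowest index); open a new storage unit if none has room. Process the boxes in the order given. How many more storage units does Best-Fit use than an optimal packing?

Best-Fit: [9,6,14,12,7] [31,11,7] [31] [27] [36,4] → 5 storage units.
Total size 195 ft³; any packing needs at least ⌈195/50⌉ = 4 storage units.
An optimal packing achieves that bound: [36,14] [31,12,7] [31,11,7] [27,9,6,4] → 4 storage units.
Excess: 5 − 4 = 1.

1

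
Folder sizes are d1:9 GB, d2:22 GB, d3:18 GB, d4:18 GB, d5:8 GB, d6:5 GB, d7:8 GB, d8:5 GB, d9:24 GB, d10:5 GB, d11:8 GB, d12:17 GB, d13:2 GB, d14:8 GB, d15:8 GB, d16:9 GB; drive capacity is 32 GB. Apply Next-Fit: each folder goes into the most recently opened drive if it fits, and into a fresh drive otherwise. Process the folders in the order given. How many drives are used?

7

d1 (9 GB) → drive 1 (remaining 23 GB)
d2 (22 GB) → drive 1 (remaining 1 GB)
d3 (18 GB) → drive 2 (remaining 14 GB)
d4 (18 GB) → drive 3 (remaining 14 GB)
d5 (8 GB) → drive 3 (remaining 6 GB)
d6 (5 GB) → drive 3 (remaining 1 GB)
d7 (8 GB) → drive 4 (remaining 24 GB)
d8 (5 GB) → drive 4 (remaining 19 GB)
d9 (24 GB) → drive 5 (remaining 8 GB)
d10 (5 GB) → drive 5 (remaining 3 GB)
d11 (8 GB) → drive 6 (remaining 24 GB)
d12 (17 GB) → drive 6 (remaining 7 GB)
d13 (2 GB) → drive 6 (remaining 5 GB)
d14 (8 GB) → drive 7 (remaining 24 GB)
d15 (8 GB) → drive 7 (remaining 16 GB)
d16 (9 GB) → drive 7 (remaining 7 GB)
Final drives: [9,22] [18] [18,8,5] [8,5] [24,5] [8,17,2] [8,8,9].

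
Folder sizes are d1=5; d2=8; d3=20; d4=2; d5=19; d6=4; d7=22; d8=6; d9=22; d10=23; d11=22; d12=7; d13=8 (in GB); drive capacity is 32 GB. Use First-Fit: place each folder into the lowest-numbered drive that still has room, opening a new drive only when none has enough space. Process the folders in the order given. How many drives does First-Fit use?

7 drives

drive 1: place d1 (5 GB), 27 GB left
drive 1: place d2 (8 GB), 19 GB left
drive 2: place d3 (20 GB), 12 GB left
drive 1: place d4 (2 GB), 17 GB left
drive 3: place d5 (19 GB), 13 GB left
drive 1: place d6 (4 GB), 13 GB left
drive 4: place d7 (22 GB), 10 GB left
drive 1: place d8 (6 GB), 7 GB left
drive 5: place d9 (22 GB), 10 GB left
drive 6: place d10 (23 GB), 9 GB left
drive 7: place d11 (22 GB), 10 GB left
drive 1: place d12 (7 GB), 0 GB left
drive 2: place d13 (8 GB), 4 GB left
Final drives: [5,8,2,4,6,7] [20,8] [19] [22] [22] [23] [22].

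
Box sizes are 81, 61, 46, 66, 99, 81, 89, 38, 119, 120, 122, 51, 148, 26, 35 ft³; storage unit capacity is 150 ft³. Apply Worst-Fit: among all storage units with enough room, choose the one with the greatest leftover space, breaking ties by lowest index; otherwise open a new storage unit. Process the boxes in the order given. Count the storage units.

9

Put 81 ft³ in storage unit 1; 69 ft³ remain.
Put 61 ft³ in storage unit 1; 8 ft³ remain.
Put 46 ft³ in storage unit 2; 104 ft³ remain.
Put 66 ft³ in storage unit 2; 38 ft³ remain.
Put 99 ft³ in storage unit 3; 51 ft³ remain.
Put 81 ft³ in storage unit 4; 69 ft³ remain.
Put 89 ft³ in storage unit 5; 61 ft³ remain.
Put 38 ft³ in storage unit 4; 31 ft³ remain.
Put 119 ft³ in storage unit 6; 31 ft³ remain.
Put 120 ft³ in storage unit 7; 30 ft³ remain.
Put 122 ft³ in storage unit 8; 28 ft³ remain.
Put 51 ft³ in storage unit 5; 10 ft³ remain.
Put 148 ft³ in storage unit 9; 2 ft³ remain.
Put 26 ft³ in storage unit 3; 25 ft³ remain.
Put 35 ft³ in storage unit 2; 3 ft³ remain.
Final storage units: [81,61] [46,66,35] [99,26] [81,38] [89,51] [119] [120] [122] [148].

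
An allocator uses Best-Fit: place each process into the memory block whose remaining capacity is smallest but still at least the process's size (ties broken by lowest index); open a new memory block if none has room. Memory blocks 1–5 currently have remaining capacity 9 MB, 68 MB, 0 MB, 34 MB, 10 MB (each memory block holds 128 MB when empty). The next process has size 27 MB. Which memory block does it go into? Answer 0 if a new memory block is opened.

Memory blocks with room: memory block 2 (68 MB), memory block 4 (34 MB).
Tightest fit is memory block 4 with 34 MB free.

4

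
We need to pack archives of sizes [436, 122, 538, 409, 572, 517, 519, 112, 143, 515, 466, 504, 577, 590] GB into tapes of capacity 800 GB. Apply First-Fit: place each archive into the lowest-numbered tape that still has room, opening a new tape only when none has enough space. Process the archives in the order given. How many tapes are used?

11

tape 1: place 436 GB, 364 GB left
tape 1: place 122 GB, 242 GB left
tape 2: place 538 GB, 262 GB left
tape 3: place 409 GB, 391 GB left
tape 4: place 572 GB, 228 GB left
tape 5: place 517 GB, 283 GB left
tape 6: place 519 GB, 281 GB left
tape 1: place 112 GB, 130 GB left
tape 2: place 143 GB, 119 GB left
tape 7: place 515 GB, 285 GB left
tape 8: place 466 GB, 334 GB left
tape 9: place 504 GB, 296 GB left
tape 10: place 577 GB, 223 GB left
tape 11: place 590 GB, 210 GB left
Final tapes: [436,122,112] [538,143] [409] [572] [517] [519] [515] [466] [504] [577] [590].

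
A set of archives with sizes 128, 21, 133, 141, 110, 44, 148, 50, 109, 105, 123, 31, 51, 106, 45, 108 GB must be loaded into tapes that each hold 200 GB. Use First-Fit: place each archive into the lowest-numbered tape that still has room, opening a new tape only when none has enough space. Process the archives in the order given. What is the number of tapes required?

10

tape 1: place 128 GB, 72 GB left
tape 1: place 21 GB, 51 GB left
tape 2: place 133 GB, 67 GB left
tape 3: place 141 GB, 59 GB left
tape 4: place 110 GB, 90 GB left
tape 1: place 44 GB, 7 GB left
tape 5: place 148 GB, 52 GB left
tape 2: place 50 GB, 17 GB left
tape 6: place 109 GB, 91 GB left
tape 7: place 105 GB, 95 GB left
tape 8: place 123 GB, 77 GB left
tape 3: place 31 GB, 28 GB left
tape 4: place 51 GB, 39 GB left
tape 9: place 106 GB, 94 GB left
tape 5: place 45 GB, 7 GB left
tape 10: place 108 GB, 92 GB left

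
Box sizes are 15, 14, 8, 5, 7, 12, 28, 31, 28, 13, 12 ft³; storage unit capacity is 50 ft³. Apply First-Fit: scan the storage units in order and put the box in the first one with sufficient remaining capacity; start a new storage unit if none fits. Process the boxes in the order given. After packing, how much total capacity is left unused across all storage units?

27

Put 15 ft³ in storage unit 1; 35 ft³ remain.
Put 14 ft³ in storage unit 1; 21 ft³ remain.
Put 8 ft³ in storage unit 1; 13 ft³ remain.
Put 5 ft³ in storage unit 1; 8 ft³ remain.
Put 7 ft³ in storage unit 1; 1 ft³ remain.
Put 12 ft³ in storage unit 2; 38 ft³ remain.
Put 28 ft³ in storage unit 2; 10 ft³ remain.
Put 31 ft³ in storage unit 3; 19 ft³ remain.
Put 28 ft³ in storage unit 4; 22 ft³ remain.
Put 13 ft³ in storage unit 3; 6 ft³ remain.
Put 12 ft³ in storage unit 4; 10 ft³ remain.
4 storage units × 50 ft³ = 200 ft³; used 173 ft³; unused 27 ft³.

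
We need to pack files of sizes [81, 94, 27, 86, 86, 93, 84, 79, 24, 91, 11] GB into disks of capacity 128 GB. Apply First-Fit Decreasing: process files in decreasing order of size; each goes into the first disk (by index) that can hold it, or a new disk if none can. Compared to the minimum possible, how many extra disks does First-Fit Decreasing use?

0

First-Fit Decreasing: [94,27] [93,24,11] [91] [86] [86] [84] [81] [79] → 8 disks.
8 files exceed 64 GB (half the capacity), and no two of those can share a disk, so at least 8 disks are needed.
So 8 is already optimal.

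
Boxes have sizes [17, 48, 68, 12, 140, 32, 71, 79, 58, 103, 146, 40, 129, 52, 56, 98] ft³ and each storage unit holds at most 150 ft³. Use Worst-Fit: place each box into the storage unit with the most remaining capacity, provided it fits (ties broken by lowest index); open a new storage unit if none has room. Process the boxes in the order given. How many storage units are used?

storage unit 1: place 17 ft³, 133 ft³ left
storage unit 1: place 48 ft³, 85 ft³ left
storage unit 1: place 68 ft³, 17 ft³ left
storage unit 1: place 12 ft³, 5 ft³ left
storage unit 2: place 140 ft³, 10 ft³ left
storage unit 3: place 32 ft³, 118 ft³ left
storage unit 3: place 71 ft³, 47 ft³ left
storage unit 4: place 79 ft³, 71 ft³ left
storage unit 4: place 58 ft³, 13 ft³ left
storage unit 5: place 103 ft³, 47 ft³ left
storage unit 6: place 146 ft³, 4 ft³ left
storage unit 3: place 40 ft³, 7 ft³ left
storage unit 7: place 129 ft³, 21 ft³ left
storage unit 8: place 52 ft³, 98 ft³ left
storage unit 8: place 56 ft³, 42 ft³ left
storage unit 9: place 98 ft³, 52 ft³ left

9 storage units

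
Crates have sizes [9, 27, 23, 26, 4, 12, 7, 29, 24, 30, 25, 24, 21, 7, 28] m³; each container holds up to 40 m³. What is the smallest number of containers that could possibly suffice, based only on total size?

Total size = 9 + 27 + 23 + 26 + 4 + 12 + 7 + 29 + 24 + 30 + 25 + 24 + 21 + 7 + 28 = 296 m³.
⌈296 / 40⌉ = 8.

8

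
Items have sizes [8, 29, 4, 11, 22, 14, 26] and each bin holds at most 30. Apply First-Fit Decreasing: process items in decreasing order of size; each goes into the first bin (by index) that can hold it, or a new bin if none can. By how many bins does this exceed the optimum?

0

First-Fit Decreasing: [29] [26,4] [22,8] [14,11] → 4 bins.
Total size 114; any packing needs at least ⌈114/30⌉ = 4 bins.
So 4 is already optimal.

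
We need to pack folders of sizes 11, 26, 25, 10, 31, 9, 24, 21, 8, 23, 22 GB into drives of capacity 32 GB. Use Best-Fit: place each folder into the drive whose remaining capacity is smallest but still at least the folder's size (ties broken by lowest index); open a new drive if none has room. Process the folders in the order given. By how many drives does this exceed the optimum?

Best-Fit: [11,10,9] [26] [25] [31] [24,8] [21] [23] [22] → 8 drives.
Total size 210 GB; any packing needs at least ⌈210/32⌉ = 7 drives.
An optimal packing achieves that bound: [31] [26] [25] [24,8] [23,9] [22,10] [21,11] → 7 drives.
Excess: 8 − 7 = 1.

1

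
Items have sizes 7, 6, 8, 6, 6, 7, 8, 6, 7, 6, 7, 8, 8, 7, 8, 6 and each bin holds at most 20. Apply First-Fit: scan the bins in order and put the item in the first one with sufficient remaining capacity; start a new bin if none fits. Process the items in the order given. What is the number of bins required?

7 → bin 1 (remaining 13)
6 → bin 1 (remaining 7)
8 → bin 2 (remaining 12)
6 → bin 1 (remaining 1)
6 → bin 2 (remaining 6)
7 → bin 3 (remaining 13)
8 → bin 3 (remaining 5)
6 → bin 2 (remaining 0)
7 → bin 4 (remaining 13)
6 → bin 4 (remaining 7)
7 → bin 4 (remaining 0)
8 → bin 5 (remaining 12)
8 → bin 5 (remaining 4)
7 → bin 6 (remaining 13)
8 → bin 6 (remaining 5)
6 → bin 7 (remaining 14)
Final bins: [7,6,6] [8,6,6] [7,8] [7,6,7] [8,8] [7,8] [6].

7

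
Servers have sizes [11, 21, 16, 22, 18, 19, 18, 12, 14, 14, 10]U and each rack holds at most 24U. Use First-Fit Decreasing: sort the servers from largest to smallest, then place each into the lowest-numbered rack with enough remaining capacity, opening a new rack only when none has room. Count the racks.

Sorted descending: 22, 21, 19, 18, 18, 16, 14, 14, 12, 11, 10.
Put 22U in rack 1; 2U remain.
Put 21U in rack 2; 3U remain.
Put 19U in rack 3; 5U remain.
Put 18U in rack 4; 6U remain.
Put 18U in rack 5; 6U remain.
Put 16U in rack 6; 8U remain.
Put 14U in rack 7; 10U remain.
Put 14U in rack 8; 10U remain.
Put 12U in rack 9; 12U remain.
Put 11U in rack 9; 1U remain.
Put 10U in rack 7; 0U remain.
Final racks: [22] [21] [19] [18] [18] [16] [14,10] [14] [12,11].

9 racks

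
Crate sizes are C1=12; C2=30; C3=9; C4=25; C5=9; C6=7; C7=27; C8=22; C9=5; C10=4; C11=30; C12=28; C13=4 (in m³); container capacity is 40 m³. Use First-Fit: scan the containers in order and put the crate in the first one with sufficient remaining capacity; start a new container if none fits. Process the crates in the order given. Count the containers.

7

C1 (12 m³) → container 1 (remaining 28 m³)
C2 (30 m³) → container 2 (remaining 10 m³)
C3 (9 m³) → container 1 (remaining 19 m³)
C4 (25 m³) → container 3 (remaining 15 m³)
C5 (9 m³) → container 1 (remaining 10 m³)
C6 (7 m³) → container 1 (remaining 3 m³)
C7 (27 m³) → container 4 (remaining 13 m³)
C8 (22 m³) → container 5 (remaining 18 m³)
C9 (5 m³) → container 2 (remaining 5 m³)
C10 (4 m³) → container 2 (remaining 1 m³)
C11 (30 m³) → container 6 (remaining 10 m³)
C12 (28 m³) → container 7 (remaining 12 m³)
C13 (4 m³) → container 3 (remaining 11 m³)
Final containers: [12,9,9,7] [30,5,4] [25,4] [27] [22] [30] [28].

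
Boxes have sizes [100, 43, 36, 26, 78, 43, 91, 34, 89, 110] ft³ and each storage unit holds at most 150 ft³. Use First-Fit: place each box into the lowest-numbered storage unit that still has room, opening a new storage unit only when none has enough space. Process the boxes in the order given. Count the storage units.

100 ft³ → storage unit 1 (remaining 50 ft³)
43 ft³ → storage unit 1 (remaining 7 ft³)
36 ft³ → storage unit 2 (remaining 114 ft³)
26 ft³ → storage unit 2 (remaining 88 ft³)
78 ft³ → storage unit 2 (remaining 10 ft³)
43 ft³ → storage unit 3 (remaining 107 ft³)
91 ft³ → storage unit 3 (remaining 16 ft³)
34 ft³ → storage unit 4 (remaining 116 ft³)
89 ft³ → storage unit 4 (remaining 27 ft³)
110 ft³ → storage unit 5 (remaining 40 ft³)

5 storage units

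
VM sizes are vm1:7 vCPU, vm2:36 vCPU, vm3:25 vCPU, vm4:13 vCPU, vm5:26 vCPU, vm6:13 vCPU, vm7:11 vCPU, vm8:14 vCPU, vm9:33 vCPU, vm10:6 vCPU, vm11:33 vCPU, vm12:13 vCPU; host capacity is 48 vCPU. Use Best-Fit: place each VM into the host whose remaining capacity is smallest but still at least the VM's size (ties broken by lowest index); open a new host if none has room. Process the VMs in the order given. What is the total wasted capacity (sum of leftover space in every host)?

Put vm1 (7 vCPU) in host 1; 41 vCPU remain.
Put vm2 (36 vCPU) in host 1; 5 vCPU remain.
Put vm3 (25 vCPU) in host 2; 23 vCPU remain.
Put vm4 (13 vCPU) in host 2; 10 vCPU remain.
Put vm5 (26 vCPU) in host 3; 22 vCPU remain.
Put vm6 (13 vCPU) in host 3; 9 vCPU remain.
Put vm7 (11 vCPU) in host 4; 37 vCPU remain.
Put vm8 (14 vCPU) in host 4; 23 vCPU remain.
Put vm9 (33 vCPU) in host 5; 15 vCPU remain.
Put vm10 (6 vCPU) in host 3; 3 vCPU remain.
Put vm11 (33 vCPU) in host 6; 15 vCPU remain.
Put vm12 (13 vCPU) in host 5; 2 vCPU remain.
6 hosts × 48 vCPU = 288 vCPU; used 230 vCPU; unused 58 vCPU.

58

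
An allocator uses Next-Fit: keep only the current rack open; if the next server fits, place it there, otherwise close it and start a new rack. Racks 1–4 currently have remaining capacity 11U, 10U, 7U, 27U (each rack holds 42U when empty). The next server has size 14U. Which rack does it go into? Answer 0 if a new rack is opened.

Next-Fit only looks at rack 4, which has 27U free.
14U fits there.

4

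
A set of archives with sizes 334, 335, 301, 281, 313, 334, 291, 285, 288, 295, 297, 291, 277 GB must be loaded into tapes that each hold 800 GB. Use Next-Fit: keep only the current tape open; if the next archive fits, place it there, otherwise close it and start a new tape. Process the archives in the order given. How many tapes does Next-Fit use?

Put 334 GB in tape 1; 466 GB remain.
Put 335 GB in tape 1; 131 GB remain.
Put 301 GB in tape 2; 499 GB remain.
Put 281 GB in tape 2; 218 GB remain.
Put 313 GB in tape 3; 487 GB remain.
Put 334 GB in tape 3; 153 GB remain.
Put 291 GB in tape 4; 509 GB remain.
Put 285 GB in tape 4; 224 GB remain.
Put 288 GB in tape 5; 512 GB remain.
Put 295 GB in tape 5; 217 GB remain.
Put 297 GB in tape 6; 503 GB remain.
Put 291 GB in tape 6; 212 GB remain.
Put 277 GB in tape 7; 523 GB remain.

7 tapes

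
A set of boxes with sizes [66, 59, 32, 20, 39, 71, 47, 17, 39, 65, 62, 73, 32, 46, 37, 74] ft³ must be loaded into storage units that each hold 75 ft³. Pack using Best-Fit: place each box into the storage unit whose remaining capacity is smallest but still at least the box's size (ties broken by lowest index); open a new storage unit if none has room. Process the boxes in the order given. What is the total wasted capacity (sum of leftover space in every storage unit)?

66 ft³ → storage unit 1 (remaining 9 ft³)
59 ft³ → storage unit 2 (remaining 16 ft³)
32 ft³ → storage unit 3 (remaining 43 ft³)
20 ft³ → storage unit 3 (remaining 23 ft³)
39 ft³ → storage unit 4 (remaining 36 ft³)
71 ft³ → storage unit 5 (remaining 4 ft³)
47 ft³ → storage unit 6 (remaining 28 ft³)
17 ft³ → storage unit 3 (remaining 6 ft³)
39 ft³ → storage unit 7 (remaining 36 ft³)
65 ft³ → storage unit 8 (remaining 10 ft³)
62 ft³ → storage unit 9 (remaining 13 ft³)
73 ft³ → storage unit 10 (remaining 2 ft³)
32 ft³ → storage unit 4 (remaining 4 ft³)
46 ft³ → storage unit 11 (remaining 29 ft³)
37 ft³ → storage unit 12 (remaining 38 ft³)
74 ft³ → storage unit 13 (remaining 1 ft³)
13 storage units × 75 ft³ = 975 ft³; used 779 ft³; unused 196 ft³.

196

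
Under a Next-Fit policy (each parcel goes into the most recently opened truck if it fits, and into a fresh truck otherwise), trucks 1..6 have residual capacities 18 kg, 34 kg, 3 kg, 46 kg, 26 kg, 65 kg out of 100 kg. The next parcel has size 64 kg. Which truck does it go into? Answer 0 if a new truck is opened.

Next-Fit only looks at truck 6, which has 65 kg free.
64 kg fits there.

6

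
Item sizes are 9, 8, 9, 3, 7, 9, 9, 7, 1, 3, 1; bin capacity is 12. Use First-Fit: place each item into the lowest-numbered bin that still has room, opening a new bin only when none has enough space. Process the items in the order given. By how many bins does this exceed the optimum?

First-Fit: [9,3] [8,1,3] [9,1] [7] [9] [9] [7] → 7 bins.
7 items exceed 6 (half the capacity), and no two of those can share a bin, so at least 7 bins are needed.
So 7 is already optimal.

0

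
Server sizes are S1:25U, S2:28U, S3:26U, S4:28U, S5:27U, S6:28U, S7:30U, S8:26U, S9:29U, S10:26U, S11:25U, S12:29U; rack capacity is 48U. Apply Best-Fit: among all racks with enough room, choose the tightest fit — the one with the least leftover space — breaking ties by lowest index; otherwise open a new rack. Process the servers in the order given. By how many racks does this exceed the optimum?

Best-Fit: [25] [28] [26] [28] [27] [28] [30] [26] [29] [26] [25] [29] → 12 racks.
12 servers exceed 24U (half the capacity), and no two of those can share a rack, so at least 12 racks are needed.
So 12 is already optimal.

0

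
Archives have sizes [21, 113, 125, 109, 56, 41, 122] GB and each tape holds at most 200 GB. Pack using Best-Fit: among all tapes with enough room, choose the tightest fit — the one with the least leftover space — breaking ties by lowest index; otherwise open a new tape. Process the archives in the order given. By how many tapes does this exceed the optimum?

0

Best-Fit: [21,113,56] [125,41] [109] [122] → 4 tapes.
4 archives exceed 100 GB (half the capacity), and no two of those can share a tape, so at least 4 tapes are needed.
So 4 is already optimal.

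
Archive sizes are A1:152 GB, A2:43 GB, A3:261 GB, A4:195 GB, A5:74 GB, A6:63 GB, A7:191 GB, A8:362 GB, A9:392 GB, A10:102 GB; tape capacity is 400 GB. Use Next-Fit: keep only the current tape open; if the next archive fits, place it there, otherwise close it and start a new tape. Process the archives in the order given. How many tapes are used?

tape 1: place A1 (152 GB), 248 GB left
tape 1: place A2 (43 GB), 205 GB left
tape 2: place A3 (261 GB), 139 GB left
tape 3: place A4 (195 GB), 205 GB left
tape 3: place A5 (74 GB), 131 GB left
tape 3: place A6 (63 GB), 68 GB left
tape 4: place A7 (191 GB), 209 GB left
tape 5: place A8 (362 GB), 38 GB left
tape 6: place A9 (392 GB), 8 GB left
tape 7: place A10 (102 GB), 298 GB left

7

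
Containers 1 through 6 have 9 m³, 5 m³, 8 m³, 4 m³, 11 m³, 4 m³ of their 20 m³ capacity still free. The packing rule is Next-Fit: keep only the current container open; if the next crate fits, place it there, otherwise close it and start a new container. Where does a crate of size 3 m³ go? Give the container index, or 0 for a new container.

Next-Fit only looks at container 6, which has 4 m³ free.
3 m³ fits there.

6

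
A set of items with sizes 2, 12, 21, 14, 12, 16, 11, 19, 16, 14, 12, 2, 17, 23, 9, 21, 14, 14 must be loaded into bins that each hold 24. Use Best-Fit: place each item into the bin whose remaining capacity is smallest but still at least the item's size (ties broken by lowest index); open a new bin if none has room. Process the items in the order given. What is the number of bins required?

2 → bin 1 (remaining 22)
12 → bin 1 (remaining 10)
21 → bin 2 (remaining 3)
14 → bin 3 (remaining 10)
12 → bin 4 (remaining 12)
16 → bin 5 (remaining 8)
11 → bin 4 (remaining 1)
19 → bin 6 (remaining 5)
16 → bin 7 (remaining 8)
14 → bin 8 (remaining 10)
12 → bin 9 (remaining 12)
2 → bin 2 (remaining 1)
17 → bin 10 (remaining 7)
23 → bin 11 (remaining 1)
9 → bin 1 (remaining 1)
21 → bin 12 (remaining 3)
14 → bin 13 (remaining 10)
14 → bin 14 (remaining 10)
Final bins: [2,12,9] [21,2] [14] [12,11] [16] [19] [16] [14] [12] [17] [23] [21] [14] [14].

14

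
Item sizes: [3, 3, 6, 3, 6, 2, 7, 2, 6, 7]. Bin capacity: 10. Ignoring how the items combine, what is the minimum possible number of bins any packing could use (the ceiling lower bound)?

5

Total size = 3 + 3 + 6 + 3 + 6 + 2 + 7 + 2 + 6 + 7 = 45.
⌈45 / 10⌉ = 5.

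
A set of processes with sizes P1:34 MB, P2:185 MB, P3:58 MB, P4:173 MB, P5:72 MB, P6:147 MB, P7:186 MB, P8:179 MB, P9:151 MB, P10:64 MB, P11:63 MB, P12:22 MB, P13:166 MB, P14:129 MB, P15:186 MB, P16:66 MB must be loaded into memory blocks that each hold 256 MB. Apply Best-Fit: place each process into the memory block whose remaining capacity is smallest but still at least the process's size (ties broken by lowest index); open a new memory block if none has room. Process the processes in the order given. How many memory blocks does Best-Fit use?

9

Put P1 (34 MB) in memory block 1; 222 MB remain.
Put P2 (185 MB) in memory block 1; 37 MB remain.
Put P3 (58 MB) in memory block 2; 198 MB remain.
Put P4 (173 MB) in memory block 2; 25 MB remain.
Put P5 (72 MB) in memory block 3; 184 MB remain.
Put P6 (147 MB) in memory block 3; 37 MB remain.
Put P7 (186 MB) in memory block 4; 70 MB remain.
Put P8 (179 MB) in memory block 5; 77 MB remain.
Put P9 (151 MB) in memory block 6; 105 MB remain.
Put P10 (64 MB) in memory block 4; 6 MB remain.
Put P11 (63 MB) in memory block 5; 14 MB remain.
Put P12 (22 MB) in memory block 2; 3 MB remain.
Put P13 (166 MB) in memory block 7; 90 MB remain.
Put P14 (129 MB) in memory block 8; 127 MB remain.
Put P15 (186 MB) in memory block 9; 70 MB remain.
Put P16 (66 MB) in memory block 9; 4 MB remain.
Final memory blocks: [34,185] [58,173,22] [72,147] [186,64] [179,63] [151] [166] [129] [186,66].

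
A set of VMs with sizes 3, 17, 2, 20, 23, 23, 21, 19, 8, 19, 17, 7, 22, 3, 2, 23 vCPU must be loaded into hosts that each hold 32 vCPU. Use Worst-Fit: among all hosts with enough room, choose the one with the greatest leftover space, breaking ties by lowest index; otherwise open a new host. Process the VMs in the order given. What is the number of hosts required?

Put 3 vCPU in host 1; 29 vCPU remain.
Put 17 vCPU in host 1; 12 vCPU remain.
Put 2 vCPU in host 1; 10 vCPU remain.
Put 20 vCPU in host 2; 12 vCPU remain.
Put 23 vCPU in host 3; 9 vCPU remain.
Put 23 vCPU in host 4; 9 vCPU remain.
Put 21 vCPU in host 5; 11 vCPU remain.
Put 19 vCPU in host 6; 13 vCPU remain.
Put 8 vCPU in host 6; 5 vCPU remain.
Put 19 vCPU in host 7; 13 vCPU remain.
Put 17 vCPU in host 8; 15 vCPU remain.
Put 7 vCPU in host 8; 8 vCPU remain.
Put 22 vCPU in host 9; 10 vCPU remain.
Put 3 vCPU in host 7; 10 vCPU remain.
Put 2 vCPU in host 2; 10 vCPU remain.
Put 23 vCPU in host 10; 9 vCPU remain.

10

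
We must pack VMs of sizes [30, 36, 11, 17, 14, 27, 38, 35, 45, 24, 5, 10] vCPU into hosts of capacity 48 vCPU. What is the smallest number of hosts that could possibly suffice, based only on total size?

Total size = 30 + 36 + 11 + 17 + 14 + 27 + 38 + 35 + 45 + 24 + 5 + 10 = 292 vCPU.
⌈292 / 48⌉ = 7.

7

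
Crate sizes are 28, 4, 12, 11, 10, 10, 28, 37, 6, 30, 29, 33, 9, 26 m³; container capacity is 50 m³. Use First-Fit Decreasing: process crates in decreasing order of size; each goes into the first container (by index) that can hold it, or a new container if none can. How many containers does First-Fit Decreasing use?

7

Sorted descending: 37, 33, 30, 29, 28, 28, 26, 12, 11, 10, 10, 9, 6, 4.
Put 37 m³ in container 1; 13 m³ remain.
Put 33 m³ in container 2; 17 m³ remain.
Put 30 m³ in container 3; 20 m³ remain.
Put 29 m³ in container 4; 21 m³ remain.
Put 28 m³ in container 5; 22 m³ remain.
Put 28 m³ in container 6; 22 m³ remain.
Put 26 m³ in container 7; 24 m³ remain.
Put 12 m³ in container 1; 1 m³ remain.
Put 11 m³ in container 2; 6 m³ remain.
Put 10 m³ in container 3; 10 m³ remain.
Put 10 m³ in container 3; 0 m³ remain.
Put 9 m³ in container 4; 12 m³ remain.
Put 6 m³ in container 2; 0 m³ remain.
Put 4 m³ in container 4; 8 m³ remain.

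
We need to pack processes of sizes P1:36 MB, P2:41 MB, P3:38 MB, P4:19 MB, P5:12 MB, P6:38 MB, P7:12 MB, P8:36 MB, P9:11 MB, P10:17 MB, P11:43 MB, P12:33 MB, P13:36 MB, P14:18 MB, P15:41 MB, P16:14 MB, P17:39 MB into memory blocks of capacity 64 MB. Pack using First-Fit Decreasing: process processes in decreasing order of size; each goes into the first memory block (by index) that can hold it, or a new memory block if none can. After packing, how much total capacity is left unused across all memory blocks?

156

Sorted descending: 43, 41, 41, 39, 38, 38, 36, 36, 36, 33, 19, 18, 17, 14, 12, 12, 11.
memory block 1: place 43 MB, 21 MB left
memory block 2: place 41 MB, 23 MB left
memory block 3: place 41 MB, 23 MB left
memory block 4: place 39 MB, 25 MB left
memory block 5: place 38 MB, 26 MB left
memory block 6: place 38 MB, 26 MB left
memory block 7: place 36 MB, 28 MB left
memory block 8: place 36 MB, 28 MB left
memory block 9: place 36 MB, 28 MB left
memory block 10: place 33 MB, 31 MB left
memory block 1: place 19 MB, 2 MB left
memory block 2: place 18 MB, 5 MB left
memory block 3: place 17 MB, 6 MB left
memory block 4: place 14 MB, 11 MB left
memory block 5: place 12 MB, 14 MB left
memory block 5: place 12 MB, 2 MB left
memory block 4: place 11 MB, 0 MB left
10 memory blocks × 64 MB = 640 MB; used 484 MB; unused 156 MB.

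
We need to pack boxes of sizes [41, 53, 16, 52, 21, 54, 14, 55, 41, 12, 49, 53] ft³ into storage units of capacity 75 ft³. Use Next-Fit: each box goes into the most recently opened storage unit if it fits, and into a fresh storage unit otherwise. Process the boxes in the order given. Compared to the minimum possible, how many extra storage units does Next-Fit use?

0

Next-Fit: [41] [53,16] [52,21] [54,14] [55] [41,12] [49] [53] → 8 storage units.
8 boxes exceed 37.5 ft³ (half the capacity), and no two of those can share a storage unit, so at least 8 storage units are needed.
So 8 is already optimal.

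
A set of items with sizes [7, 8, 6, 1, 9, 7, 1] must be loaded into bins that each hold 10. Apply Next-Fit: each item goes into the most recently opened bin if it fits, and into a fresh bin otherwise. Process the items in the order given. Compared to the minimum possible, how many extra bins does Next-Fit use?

Next-Fit: [7] [8] [6,1] [9] [7,1] → 5 bins.
5 items exceed 5 (half the capacity), and no two of those can share a bin, so at least 5 bins are needed.
So 5 is already optimal.

0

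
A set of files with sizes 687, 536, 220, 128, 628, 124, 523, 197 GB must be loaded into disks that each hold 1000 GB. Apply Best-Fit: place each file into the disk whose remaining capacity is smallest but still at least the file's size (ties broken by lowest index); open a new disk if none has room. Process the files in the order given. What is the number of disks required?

4 disks

Put 687 GB in disk 1; 313 GB remain.
Put 536 GB in disk 2; 464 GB remain.
Put 220 GB in disk 1; 93 GB remain.
Put 128 GB in disk 2; 336 GB remain.
Put 628 GB in disk 3; 372 GB remain.
Put 124 GB in disk 2; 212 GB remain.
Put 523 GB in disk 4; 477 GB remain.
Put 197 GB in disk 2; 15 GB remain.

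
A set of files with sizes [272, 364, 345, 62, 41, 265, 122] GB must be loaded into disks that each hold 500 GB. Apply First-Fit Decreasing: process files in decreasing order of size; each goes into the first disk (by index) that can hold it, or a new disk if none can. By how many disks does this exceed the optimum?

First-Fit Decreasing: [364,122] [345,62,41] [272] [265] → 4 disks.
4 files exceed 250 GB (half the capacity), and no two of those can share a disk, so at least 4 disks are needed.
So 4 is already optimal.

0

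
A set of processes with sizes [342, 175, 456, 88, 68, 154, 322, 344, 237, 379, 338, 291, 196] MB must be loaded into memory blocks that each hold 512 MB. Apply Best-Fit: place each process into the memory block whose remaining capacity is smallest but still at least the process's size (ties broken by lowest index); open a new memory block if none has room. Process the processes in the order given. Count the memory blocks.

memory block 1: place 342 MB, 170 MB left
memory block 2: place 175 MB, 337 MB left
memory block 3: place 456 MB, 56 MB left
memory block 1: place 88 MB, 82 MB left
memory block 1: place 68 MB, 14 MB left
memory block 2: place 154 MB, 183 MB left
memory block 4: place 322 MB, 190 MB left
memory block 5: place 344 MB, 168 MB left
memory block 6: place 237 MB, 275 MB left
memory block 7: place 379 MB, 133 MB left
memory block 8: place 338 MB, 174 MB left
memory block 9: place 291 MB, 221 MB left
memory block 9: place 196 MB, 25 MB left

9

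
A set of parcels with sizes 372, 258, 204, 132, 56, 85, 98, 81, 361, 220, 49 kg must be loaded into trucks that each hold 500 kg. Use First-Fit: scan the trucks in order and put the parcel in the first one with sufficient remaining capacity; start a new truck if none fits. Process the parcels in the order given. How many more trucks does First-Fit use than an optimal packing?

First-Fit: [372,56,49] [258,204] [132,85,98,81] [361] [220] → 5 trucks.
Total size 1916 kg; any packing needs at least ⌈1916/500⌉ = 4 trucks.
An optimal packing achieves that bound: [372,98] [361,132] [258,220] [204,85,81,56,49] → 4 trucks.
Excess: 5 − 4 = 1.

1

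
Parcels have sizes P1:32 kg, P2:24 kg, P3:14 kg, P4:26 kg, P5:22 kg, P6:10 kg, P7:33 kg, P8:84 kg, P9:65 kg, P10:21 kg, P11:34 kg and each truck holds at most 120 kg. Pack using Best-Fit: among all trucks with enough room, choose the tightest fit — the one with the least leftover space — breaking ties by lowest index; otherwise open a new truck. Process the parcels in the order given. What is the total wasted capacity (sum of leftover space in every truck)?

115

truck 1: place P1 (32 kg), 88 kg left
truck 1: place P2 (24 kg), 64 kg left
truck 1: place P3 (14 kg), 50 kg left
truck 1: place P4 (26 kg), 24 kg left
truck 1: place P5 (22 kg), 2 kg left
truck 2: place P6 (10 kg), 110 kg left
truck 2: place P7 (33 kg), 77 kg left
truck 3: place P8 (84 kg), 36 kg left
truck 2: place P9 (65 kg), 12 kg left
truck 3: place P10 (21 kg), 15 kg left
truck 4: place P11 (34 kg), 86 kg left
4 trucks × 120 kg = 480 kg; used 365 kg; unused 115 kg.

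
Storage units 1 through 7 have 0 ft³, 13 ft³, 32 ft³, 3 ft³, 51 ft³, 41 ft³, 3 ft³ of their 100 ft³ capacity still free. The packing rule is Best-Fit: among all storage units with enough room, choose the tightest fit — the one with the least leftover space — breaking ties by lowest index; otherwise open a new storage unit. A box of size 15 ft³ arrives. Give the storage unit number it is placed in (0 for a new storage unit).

3

Storage units with room: storage unit 3 (32 ft³), storage unit 5 (51 ft³), storage unit 6 (41 ft³).
Tightest fit is storage unit 3 with 32 ft³ free.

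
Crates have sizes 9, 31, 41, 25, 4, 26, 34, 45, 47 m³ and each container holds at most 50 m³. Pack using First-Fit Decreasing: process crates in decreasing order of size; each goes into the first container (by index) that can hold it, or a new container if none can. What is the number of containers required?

7 containers

Sorted descending: 47, 45, 41, 34, 31, 26, 25, 9, 4.
47 m³ → container 1 (remaining 3 m³)
45 m³ → container 2 (remaining 5 m³)
41 m³ → container 3 (remaining 9 m³)
34 m³ → container 4 (remaining 16 m³)
31 m³ → container 5 (remaining 19 m³)
26 m³ → container 6 (remaining 24 m³)
25 m³ → container 7 (remaining 25 m³)
9 m³ → container 3 (remaining 0 m³)
4 m³ → container 2 (remaining 1 m³)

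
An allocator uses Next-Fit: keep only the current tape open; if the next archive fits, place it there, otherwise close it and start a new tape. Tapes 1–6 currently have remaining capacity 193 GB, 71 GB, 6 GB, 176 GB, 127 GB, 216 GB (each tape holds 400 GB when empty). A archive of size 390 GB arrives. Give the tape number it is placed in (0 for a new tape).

0

Next-Fit only looks at tape 6, which has 216 GB free.
390 GB does not fit, so a new tape is opened.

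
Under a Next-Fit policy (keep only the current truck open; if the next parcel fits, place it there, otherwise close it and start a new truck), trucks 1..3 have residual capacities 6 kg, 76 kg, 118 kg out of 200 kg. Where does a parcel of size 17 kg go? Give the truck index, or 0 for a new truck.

Next-Fit only looks at truck 3, which has 118 kg free.
17 kg fits there.

3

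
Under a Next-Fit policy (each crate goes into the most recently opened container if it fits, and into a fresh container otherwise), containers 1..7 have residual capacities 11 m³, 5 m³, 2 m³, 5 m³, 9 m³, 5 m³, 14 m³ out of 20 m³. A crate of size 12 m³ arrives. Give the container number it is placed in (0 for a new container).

7

Next-Fit only looks at container 7, which has 14 m³ free.
12 m³ fits there.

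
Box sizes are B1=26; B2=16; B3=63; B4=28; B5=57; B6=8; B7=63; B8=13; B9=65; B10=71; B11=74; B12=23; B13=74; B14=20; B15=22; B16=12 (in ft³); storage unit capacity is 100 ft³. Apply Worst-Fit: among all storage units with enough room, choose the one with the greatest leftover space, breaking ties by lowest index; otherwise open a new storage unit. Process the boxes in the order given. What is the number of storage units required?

8

Put B1 (26 ft³) in storage unit 1; 74 ft³ remain.
Put B2 (16 ft³) in storage unit 1; 58 ft³ remain.
Put B3 (63 ft³) in storage unit 2; 37 ft³ remain.
Put B4 (28 ft³) in storage unit 1; 30 ft³ remain.
Put B5 (57 ft³) in storage unit 3; 43 ft³ remain.
Put B6 (8 ft³) in storage unit 3; 35 ft³ remain.
Put B7 (63 ft³) in storage unit 4; 37 ft³ remain.
Put B8 (13 ft³) in storage unit 2; 24 ft³ remain.
Put B9 (65 ft³) in storage unit 5; 35 ft³ remain.
Put B10 (71 ft³) in storage unit 6; 29 ft³ remain.
Put B11 (74 ft³) in storage unit 7; 26 ft³ remain.
Put B12 (23 ft³) in storage unit 4; 14 ft³ remain.
Put B13 (74 ft³) in storage unit 8; 26 ft³ remain.
Put B14 (20 ft³) in storage unit 3; 15 ft³ remain.
Put B15 (22 ft³) in storage unit 5; 13 ft³ remain.
Put B16 (12 ft³) in storage unit 1; 18 ft³ remain.
Final storage units: [26,16,28,12] [63,13] [57,8,20] [63,23] [65,22] [71] [74] [74].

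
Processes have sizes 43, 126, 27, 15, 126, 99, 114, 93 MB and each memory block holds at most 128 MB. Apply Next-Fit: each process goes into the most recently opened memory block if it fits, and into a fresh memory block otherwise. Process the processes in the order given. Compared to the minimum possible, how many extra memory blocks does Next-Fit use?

Next-Fit: [43] [126] [27,15] [126] [99] [114] [93] → 7 memory blocks.
Total size 643 MB; any packing needs at least ⌈643/128⌉ = 6 memory blocks.
An optimal packing achieves that bound: [126] [126] [114] [99,27] [93,15] [43] → 6 memory blocks.
Excess: 7 − 6 = 1.

1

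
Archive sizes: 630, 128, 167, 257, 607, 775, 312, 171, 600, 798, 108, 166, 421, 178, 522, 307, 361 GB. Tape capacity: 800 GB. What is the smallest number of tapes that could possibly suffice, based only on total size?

9

Total size = 630 + 128 + 167 + 257 + 607 + 775 + 312 + 171 + 600 + 798 + 108 + 166 + 421 + 178 + 522 + 307 + 361 = 6508 GB.
⌈6508 / 800⌉ = 9.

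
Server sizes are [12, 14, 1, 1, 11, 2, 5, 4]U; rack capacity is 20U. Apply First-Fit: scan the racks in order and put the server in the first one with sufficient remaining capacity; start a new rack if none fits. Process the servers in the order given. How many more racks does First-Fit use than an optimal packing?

First-Fit: [12,1,1,2,4] [14,5] [11] → 3 racks.
Total size 50U; any packing needs at least ⌈50/20⌉ = 3 racks.
So 3 is already optimal.

0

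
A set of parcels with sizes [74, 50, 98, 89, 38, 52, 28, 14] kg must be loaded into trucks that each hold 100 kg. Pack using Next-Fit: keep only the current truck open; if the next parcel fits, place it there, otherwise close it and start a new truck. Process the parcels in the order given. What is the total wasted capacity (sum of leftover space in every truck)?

157

Put 74 kg in truck 1; 26 kg remain.
Put 50 kg in truck 2; 50 kg remain.
Put 98 kg in truck 3; 2 kg remain.
Put 89 kg in truck 4; 11 kg remain.
Put 38 kg in truck 5; 62 kg remain.
Put 52 kg in truck 5; 10 kg remain.
Put 28 kg in truck 6; 72 kg remain.
Put 14 kg in truck 6; 58 kg remain.
6 trucks × 100 kg = 600 kg; used 443 kg; unused 157 kg.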